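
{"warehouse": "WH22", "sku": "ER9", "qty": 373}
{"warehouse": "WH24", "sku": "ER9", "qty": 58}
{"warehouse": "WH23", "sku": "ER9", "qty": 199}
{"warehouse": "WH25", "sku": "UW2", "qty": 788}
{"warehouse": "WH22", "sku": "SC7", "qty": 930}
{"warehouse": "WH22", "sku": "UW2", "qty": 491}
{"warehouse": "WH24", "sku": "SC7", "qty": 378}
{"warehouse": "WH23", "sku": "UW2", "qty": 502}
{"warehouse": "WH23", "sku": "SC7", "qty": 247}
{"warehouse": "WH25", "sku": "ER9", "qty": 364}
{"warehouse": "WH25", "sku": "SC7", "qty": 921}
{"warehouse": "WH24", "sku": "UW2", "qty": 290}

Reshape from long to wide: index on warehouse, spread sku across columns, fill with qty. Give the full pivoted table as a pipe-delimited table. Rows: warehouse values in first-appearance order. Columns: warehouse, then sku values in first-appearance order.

Columns: warehouse plus the 3 distinct sku values (ER9, UW2, SC7).
For example, row WH22 column ER9 takes qty=373 from the long row (WH22, ER9).

| warehouse | ER9 | UW2 | SC7 |
| WH22 | 373 | 491 | 930 |
| WH24 | 58 | 290 | 378 |
| WH23 | 199 | 502 | 247 |
| WH25 | 364 | 788 | 921 |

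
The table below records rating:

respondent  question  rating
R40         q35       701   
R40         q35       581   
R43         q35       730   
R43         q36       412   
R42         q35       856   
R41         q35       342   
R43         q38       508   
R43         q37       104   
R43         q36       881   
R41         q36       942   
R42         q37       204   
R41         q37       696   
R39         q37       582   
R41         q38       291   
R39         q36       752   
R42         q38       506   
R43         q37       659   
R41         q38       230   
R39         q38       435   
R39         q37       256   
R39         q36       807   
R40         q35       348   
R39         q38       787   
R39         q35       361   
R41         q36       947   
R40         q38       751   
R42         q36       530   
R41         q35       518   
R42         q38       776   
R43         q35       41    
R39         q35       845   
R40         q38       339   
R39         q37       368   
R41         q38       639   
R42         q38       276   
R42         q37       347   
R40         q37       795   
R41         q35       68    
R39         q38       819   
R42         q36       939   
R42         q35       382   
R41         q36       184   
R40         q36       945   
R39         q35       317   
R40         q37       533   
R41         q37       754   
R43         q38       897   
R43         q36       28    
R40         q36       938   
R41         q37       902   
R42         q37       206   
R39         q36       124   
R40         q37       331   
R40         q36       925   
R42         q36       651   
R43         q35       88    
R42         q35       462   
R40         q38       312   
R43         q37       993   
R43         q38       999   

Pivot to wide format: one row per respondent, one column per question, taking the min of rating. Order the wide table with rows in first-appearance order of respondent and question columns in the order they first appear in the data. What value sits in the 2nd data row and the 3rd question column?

With rows in first-appearance order of respondent, row 2 is respondent=R43. question columns in first-appearance order: q35, q36, q38, q37; column 3 is q38.
Long rows with respondent=R43, question=q38: min(508, 897, 999) = 508.

508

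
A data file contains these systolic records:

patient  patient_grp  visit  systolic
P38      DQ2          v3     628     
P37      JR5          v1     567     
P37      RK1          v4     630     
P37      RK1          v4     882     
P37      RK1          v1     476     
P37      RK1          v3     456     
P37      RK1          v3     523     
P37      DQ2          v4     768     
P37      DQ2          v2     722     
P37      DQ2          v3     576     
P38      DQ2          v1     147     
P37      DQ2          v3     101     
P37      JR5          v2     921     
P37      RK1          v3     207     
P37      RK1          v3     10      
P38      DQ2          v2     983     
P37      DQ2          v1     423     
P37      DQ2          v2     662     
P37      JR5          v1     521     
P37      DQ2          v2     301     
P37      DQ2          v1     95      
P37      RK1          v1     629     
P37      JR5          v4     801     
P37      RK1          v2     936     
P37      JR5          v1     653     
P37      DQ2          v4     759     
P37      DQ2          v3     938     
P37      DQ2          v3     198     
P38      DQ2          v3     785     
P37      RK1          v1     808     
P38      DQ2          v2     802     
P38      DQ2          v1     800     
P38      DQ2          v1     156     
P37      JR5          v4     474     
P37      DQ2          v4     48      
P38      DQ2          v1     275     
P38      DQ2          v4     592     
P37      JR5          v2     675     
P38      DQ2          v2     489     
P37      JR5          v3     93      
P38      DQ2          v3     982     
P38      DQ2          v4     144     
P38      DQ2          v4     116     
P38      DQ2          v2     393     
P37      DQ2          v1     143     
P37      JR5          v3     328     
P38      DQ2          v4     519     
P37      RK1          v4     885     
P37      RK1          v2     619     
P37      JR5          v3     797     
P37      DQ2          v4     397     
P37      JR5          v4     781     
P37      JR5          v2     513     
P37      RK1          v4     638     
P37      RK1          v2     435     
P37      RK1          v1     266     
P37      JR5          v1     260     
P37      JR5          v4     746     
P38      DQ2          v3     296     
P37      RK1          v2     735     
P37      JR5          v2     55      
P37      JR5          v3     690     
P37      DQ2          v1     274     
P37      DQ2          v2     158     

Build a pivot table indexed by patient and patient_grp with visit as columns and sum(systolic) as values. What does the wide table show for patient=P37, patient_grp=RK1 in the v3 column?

Rows with patient=P37, patient_grp=RK1 and visit=v3: systolic values are 456, 523, 207, 10.
456 + 523 + 207 + 10 = 1196.

1196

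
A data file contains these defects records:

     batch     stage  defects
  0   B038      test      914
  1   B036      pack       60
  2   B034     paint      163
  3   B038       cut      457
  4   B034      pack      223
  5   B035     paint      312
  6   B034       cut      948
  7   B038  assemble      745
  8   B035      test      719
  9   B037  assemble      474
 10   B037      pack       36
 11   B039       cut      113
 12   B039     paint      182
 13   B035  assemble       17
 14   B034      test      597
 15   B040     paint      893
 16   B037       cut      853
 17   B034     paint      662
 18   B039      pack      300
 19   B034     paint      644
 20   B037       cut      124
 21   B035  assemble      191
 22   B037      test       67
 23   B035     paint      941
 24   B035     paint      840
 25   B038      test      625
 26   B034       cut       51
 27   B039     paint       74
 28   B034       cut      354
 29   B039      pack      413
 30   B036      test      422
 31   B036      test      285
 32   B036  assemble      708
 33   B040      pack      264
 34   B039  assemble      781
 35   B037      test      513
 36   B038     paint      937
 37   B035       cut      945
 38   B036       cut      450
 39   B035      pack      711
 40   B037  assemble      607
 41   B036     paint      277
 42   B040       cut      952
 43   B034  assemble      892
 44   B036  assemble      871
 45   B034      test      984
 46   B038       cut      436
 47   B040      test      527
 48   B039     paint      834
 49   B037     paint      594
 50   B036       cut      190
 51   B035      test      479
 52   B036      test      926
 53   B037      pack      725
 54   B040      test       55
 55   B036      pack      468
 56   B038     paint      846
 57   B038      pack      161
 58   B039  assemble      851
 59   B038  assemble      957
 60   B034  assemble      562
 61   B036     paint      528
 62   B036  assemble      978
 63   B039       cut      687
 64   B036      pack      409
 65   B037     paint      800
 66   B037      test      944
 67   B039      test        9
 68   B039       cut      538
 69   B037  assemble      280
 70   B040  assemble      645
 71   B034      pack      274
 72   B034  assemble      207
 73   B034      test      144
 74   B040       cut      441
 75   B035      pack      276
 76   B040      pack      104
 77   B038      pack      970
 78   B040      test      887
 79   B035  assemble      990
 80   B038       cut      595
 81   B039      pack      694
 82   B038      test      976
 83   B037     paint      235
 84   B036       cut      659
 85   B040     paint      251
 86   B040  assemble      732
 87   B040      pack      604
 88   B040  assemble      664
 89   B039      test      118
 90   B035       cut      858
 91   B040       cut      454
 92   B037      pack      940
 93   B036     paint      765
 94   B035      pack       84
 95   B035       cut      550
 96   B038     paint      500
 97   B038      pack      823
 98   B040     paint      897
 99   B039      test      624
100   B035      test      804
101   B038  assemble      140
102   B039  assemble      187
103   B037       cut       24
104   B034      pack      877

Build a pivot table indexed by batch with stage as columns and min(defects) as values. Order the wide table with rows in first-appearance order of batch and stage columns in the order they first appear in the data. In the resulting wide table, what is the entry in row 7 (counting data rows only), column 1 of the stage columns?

55

With rows in first-appearance order of batch, row 7 is batch=B040. stage columns in first-appearance order: test, pack, paint, cut, assemble; column 1 is test.
Long rows with batch=B040, stage=test: min(527, 55, 887) = 55.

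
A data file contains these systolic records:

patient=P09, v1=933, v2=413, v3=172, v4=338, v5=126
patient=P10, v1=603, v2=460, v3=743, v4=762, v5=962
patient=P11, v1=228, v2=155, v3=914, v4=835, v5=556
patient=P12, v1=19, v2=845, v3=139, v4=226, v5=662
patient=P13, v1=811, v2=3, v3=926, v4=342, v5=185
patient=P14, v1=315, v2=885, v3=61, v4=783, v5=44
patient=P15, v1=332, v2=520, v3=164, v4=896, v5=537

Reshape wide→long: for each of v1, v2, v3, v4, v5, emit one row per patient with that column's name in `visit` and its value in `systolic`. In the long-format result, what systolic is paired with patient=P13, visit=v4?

342

Unpivoting turns each (patient, wide-column) pair into one long row.
The wide cell at row P13, column v4 holds 342, so the long row (P13, v4) has systolic=342.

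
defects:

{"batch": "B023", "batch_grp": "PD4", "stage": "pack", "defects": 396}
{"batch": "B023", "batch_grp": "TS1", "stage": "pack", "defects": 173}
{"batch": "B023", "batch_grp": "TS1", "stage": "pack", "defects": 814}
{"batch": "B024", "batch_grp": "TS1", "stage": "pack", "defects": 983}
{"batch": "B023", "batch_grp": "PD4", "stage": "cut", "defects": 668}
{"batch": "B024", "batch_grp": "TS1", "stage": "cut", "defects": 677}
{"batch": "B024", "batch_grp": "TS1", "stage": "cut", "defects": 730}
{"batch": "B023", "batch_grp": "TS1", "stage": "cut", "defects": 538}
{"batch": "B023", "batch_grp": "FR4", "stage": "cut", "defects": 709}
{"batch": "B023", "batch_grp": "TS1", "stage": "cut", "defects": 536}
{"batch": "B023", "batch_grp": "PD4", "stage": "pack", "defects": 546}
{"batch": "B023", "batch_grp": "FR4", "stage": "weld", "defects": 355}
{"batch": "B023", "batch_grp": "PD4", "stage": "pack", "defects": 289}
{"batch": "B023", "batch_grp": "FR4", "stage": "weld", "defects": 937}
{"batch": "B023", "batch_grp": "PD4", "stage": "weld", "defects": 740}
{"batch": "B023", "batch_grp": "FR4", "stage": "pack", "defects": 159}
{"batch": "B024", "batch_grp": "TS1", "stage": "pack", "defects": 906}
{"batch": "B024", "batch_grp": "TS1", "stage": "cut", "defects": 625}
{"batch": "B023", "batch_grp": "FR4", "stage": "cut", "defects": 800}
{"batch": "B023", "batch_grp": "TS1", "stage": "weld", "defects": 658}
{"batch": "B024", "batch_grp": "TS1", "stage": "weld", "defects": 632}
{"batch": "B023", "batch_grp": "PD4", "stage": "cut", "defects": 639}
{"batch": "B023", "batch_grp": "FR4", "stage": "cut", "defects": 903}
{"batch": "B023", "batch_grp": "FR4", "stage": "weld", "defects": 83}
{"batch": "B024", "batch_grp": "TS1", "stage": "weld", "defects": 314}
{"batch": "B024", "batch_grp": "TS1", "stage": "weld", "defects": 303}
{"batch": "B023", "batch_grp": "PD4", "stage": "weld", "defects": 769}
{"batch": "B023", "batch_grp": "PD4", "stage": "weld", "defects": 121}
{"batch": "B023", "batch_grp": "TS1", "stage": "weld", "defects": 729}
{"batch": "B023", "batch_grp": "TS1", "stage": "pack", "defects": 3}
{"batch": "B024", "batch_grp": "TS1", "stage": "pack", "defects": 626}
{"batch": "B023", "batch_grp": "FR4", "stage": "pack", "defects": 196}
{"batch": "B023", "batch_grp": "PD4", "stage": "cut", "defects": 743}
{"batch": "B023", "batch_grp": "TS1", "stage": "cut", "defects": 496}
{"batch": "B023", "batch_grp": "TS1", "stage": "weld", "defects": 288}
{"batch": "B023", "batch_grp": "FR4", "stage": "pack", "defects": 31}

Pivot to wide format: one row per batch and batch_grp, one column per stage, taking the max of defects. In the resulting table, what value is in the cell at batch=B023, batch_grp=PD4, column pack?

546

Rows with batch=B023, batch_grp=PD4 and stage=pack: defects values are 396, 546, 289.
max(396, 546, 289) = 546.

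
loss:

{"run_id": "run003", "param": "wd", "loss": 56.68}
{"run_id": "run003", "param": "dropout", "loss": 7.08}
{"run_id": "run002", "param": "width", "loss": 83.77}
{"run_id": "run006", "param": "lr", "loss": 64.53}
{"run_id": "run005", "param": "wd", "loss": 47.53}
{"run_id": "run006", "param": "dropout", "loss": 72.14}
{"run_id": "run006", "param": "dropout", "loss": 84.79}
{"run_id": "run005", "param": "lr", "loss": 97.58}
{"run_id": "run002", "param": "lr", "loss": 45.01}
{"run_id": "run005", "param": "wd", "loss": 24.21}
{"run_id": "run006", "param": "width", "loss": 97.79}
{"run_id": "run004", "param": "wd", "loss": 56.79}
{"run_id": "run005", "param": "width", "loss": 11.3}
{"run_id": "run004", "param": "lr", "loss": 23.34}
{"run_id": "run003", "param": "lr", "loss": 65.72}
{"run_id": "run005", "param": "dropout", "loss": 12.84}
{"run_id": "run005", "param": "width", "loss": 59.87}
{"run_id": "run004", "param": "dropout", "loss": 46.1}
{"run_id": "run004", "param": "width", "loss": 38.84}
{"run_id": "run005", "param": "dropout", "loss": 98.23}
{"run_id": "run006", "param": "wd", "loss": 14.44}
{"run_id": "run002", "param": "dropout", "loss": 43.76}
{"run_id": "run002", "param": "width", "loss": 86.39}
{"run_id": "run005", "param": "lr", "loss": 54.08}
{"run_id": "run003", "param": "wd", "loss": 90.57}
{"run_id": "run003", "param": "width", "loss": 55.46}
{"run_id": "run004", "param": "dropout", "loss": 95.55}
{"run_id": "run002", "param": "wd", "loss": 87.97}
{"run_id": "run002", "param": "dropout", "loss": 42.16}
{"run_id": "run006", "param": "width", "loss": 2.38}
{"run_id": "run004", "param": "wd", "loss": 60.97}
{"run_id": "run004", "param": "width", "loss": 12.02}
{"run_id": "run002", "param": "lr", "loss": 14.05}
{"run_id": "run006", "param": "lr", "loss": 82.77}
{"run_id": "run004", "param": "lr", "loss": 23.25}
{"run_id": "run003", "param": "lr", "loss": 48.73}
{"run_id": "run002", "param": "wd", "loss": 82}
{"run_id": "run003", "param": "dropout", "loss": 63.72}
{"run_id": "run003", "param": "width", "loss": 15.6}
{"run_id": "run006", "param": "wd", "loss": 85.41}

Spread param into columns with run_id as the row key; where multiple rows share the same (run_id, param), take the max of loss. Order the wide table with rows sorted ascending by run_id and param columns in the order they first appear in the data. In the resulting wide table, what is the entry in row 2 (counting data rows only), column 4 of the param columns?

With rows sorted ascending by run_id, row 2 is run_id=run003. param columns in first-appearance order: wd, dropout, width, lr; column 4 is lr.
Long rows with run_id=run003, param=lr: max(65.72, 48.73) = 65.72.

65.72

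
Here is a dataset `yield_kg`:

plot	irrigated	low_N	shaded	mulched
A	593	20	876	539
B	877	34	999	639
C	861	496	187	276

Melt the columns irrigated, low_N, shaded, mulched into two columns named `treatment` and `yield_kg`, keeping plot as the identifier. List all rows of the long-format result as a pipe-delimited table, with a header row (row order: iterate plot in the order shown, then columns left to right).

| plot | treatment | yield_kg |
| A | irrigated | 593 |
| A | low_N | 20 |
| A | shaded | 876 |
| A | mulched | 539 |
| B | irrigated | 877 |
| B | low_N | 34 |
| B | shaded | 999 |
| B | mulched | 639 |
| C | irrigated | 861 |
| C | low_N | 496 |
| C | shaded | 187 |
| C | mulched | 276 |

Each (plot, column) pair becomes one row: 3 × 4 = 12 rows.
For example, (A, irrigated) → yield_kg=593.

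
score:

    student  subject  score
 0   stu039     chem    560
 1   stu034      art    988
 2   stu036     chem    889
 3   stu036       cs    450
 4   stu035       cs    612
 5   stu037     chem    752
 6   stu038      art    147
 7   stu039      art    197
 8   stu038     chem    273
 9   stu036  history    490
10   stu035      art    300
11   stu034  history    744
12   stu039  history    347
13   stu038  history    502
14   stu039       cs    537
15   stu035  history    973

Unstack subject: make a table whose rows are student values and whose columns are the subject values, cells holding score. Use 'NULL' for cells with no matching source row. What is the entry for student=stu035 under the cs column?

612

The long row with student=stu035, subject=cs has score=612.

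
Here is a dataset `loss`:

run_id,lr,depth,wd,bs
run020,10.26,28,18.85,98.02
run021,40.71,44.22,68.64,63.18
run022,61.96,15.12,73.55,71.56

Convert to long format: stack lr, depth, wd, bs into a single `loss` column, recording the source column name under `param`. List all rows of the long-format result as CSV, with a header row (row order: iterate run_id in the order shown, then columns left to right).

Each (run_id, column) pair becomes one row: 3 × 4 = 12 rows.
For example, (run020, lr) → loss=10.26.

run_id,param,loss
run020,lr,10.26
run020,depth,28
run020,wd,18.85
run020,bs,98.02
run021,lr,40.71
run021,depth,44.22
run021,wd,68.64
run021,bs,63.18
run022,lr,61.96
run022,depth,15.12
run022,wd,73.55
run022,bs,71.56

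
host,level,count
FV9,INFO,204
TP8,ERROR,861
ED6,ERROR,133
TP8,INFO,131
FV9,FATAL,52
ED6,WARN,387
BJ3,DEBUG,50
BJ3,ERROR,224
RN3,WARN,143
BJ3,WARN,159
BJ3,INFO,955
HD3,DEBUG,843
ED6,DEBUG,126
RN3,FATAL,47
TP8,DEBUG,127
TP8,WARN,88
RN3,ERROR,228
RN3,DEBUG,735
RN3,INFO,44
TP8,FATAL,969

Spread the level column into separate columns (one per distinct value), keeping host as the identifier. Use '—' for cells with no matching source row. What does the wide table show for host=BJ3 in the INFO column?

The long row with host=BJ3, level=INFO has count=955.

955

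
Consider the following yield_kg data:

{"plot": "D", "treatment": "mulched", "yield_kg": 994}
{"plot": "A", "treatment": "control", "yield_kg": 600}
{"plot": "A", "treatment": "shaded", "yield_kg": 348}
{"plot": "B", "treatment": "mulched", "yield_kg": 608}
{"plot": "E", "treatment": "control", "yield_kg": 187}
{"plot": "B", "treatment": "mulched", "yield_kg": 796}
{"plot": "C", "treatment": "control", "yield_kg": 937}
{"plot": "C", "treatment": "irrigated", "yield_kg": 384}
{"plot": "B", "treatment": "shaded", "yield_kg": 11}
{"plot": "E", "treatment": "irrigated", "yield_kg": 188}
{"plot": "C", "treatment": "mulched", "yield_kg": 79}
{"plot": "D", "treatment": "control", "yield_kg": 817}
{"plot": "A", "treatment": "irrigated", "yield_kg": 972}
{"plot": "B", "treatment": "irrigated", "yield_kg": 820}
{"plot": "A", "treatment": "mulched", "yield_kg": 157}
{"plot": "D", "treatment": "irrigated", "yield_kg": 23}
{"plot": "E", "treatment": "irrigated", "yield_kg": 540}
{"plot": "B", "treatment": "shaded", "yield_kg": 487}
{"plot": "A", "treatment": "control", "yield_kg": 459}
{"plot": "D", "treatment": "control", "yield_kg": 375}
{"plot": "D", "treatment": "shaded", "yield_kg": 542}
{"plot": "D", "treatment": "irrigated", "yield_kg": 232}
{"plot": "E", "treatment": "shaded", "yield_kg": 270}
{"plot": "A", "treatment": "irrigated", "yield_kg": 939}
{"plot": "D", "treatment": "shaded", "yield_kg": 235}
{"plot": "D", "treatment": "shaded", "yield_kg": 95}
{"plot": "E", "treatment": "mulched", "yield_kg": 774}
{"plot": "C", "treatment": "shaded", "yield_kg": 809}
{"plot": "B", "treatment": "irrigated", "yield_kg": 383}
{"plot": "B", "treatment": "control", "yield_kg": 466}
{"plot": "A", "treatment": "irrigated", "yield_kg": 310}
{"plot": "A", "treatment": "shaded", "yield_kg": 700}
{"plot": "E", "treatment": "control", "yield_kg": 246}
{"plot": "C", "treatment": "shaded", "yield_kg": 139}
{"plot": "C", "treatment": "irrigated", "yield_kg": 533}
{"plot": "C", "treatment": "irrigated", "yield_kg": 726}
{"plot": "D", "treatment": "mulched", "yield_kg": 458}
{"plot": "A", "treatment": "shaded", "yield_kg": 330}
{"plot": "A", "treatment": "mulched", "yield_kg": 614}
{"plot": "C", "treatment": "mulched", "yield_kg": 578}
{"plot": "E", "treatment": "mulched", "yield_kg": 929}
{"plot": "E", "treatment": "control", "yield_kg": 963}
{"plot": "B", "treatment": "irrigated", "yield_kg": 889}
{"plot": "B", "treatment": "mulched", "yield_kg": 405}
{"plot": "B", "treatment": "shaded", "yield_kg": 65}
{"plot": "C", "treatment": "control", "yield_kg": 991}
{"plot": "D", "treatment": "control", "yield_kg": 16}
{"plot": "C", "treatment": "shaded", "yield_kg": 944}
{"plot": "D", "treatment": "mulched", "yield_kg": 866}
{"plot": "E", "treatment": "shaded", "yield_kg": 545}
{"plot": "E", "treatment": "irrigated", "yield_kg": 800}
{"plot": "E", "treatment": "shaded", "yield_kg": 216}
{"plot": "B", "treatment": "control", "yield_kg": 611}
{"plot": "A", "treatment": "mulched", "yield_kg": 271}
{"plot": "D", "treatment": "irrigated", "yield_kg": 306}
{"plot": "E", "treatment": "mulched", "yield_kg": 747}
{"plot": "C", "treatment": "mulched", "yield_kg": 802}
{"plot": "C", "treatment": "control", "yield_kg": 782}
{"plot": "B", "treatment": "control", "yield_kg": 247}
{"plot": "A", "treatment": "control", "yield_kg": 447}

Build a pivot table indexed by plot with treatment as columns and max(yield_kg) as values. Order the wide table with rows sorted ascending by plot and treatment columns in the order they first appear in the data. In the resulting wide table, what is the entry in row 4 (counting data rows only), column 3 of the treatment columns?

542

With rows sorted ascending by plot, row 4 is plot=D. treatment columns in first-appearance order: mulched, control, shaded, irrigated; column 3 is shaded.
Long rows with plot=D, treatment=shaded: max(542, 235, 95) = 542.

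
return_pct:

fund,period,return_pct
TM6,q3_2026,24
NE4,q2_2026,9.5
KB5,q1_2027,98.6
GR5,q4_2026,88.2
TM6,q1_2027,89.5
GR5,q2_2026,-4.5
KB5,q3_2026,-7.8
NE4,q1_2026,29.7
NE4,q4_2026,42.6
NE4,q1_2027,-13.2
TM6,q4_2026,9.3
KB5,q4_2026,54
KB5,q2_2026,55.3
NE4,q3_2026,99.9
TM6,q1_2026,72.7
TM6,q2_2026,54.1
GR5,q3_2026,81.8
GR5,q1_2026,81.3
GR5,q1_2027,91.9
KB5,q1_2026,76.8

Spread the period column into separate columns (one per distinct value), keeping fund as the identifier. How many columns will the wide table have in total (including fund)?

1 column for fund plus 5 distinct period values → 6 columns.

6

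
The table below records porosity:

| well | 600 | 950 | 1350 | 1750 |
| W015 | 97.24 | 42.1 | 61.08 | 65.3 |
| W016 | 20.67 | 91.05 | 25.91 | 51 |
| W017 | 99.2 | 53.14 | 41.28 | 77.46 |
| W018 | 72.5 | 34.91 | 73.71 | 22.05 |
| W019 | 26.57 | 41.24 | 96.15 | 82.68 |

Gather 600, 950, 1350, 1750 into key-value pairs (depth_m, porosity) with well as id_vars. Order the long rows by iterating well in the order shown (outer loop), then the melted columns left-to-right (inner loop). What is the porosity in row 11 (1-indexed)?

41.28

20 rows total (5 × 4). Row 11: index ⌊(11-1)/4⌋ = 2 into well → W017; (11-1) mod 4 = 2 into the melted columns → 1350.
So row 11 is (W017, 1350, 41.28); porosity = 41.28.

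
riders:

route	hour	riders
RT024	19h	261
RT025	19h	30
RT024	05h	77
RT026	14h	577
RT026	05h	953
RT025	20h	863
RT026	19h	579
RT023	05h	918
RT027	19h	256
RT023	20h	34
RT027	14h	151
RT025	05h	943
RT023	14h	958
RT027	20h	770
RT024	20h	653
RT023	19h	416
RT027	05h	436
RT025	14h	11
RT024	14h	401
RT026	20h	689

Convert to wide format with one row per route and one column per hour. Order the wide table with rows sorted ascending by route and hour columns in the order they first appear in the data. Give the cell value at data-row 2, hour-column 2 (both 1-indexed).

With rows sorted ascending by route, row 2 is route=RT024. hour columns in first-appearance order: 19h, 05h, 14h, 20h; column 2 is 05h.
Long rows with route=RT024, hour=05h: riders = 77.

77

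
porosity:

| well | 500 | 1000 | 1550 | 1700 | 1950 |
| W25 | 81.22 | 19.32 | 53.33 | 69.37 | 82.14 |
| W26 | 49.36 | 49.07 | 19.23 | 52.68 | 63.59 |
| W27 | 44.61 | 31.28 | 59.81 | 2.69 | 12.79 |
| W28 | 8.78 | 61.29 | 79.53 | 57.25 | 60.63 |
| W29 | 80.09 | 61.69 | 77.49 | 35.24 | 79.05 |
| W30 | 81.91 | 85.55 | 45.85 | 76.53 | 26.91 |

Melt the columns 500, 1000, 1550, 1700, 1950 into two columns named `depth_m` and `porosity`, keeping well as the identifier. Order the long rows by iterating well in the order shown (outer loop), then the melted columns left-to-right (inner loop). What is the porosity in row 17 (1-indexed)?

30 rows total (6 × 5). Row 17: index ⌊(17-1)/5⌋ = 3 into well → W28; (17-1) mod 5 = 1 into the melted columns → 1000.
So row 17 is (W28, 1000, 61.29); porosity = 61.29.

61.29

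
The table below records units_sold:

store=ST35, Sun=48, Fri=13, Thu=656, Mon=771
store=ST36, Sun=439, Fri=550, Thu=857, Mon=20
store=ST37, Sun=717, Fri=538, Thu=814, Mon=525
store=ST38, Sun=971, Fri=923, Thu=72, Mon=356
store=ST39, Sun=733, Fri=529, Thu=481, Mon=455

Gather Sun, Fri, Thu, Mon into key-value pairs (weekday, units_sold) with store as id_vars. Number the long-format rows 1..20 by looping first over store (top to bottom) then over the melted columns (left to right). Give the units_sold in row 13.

20 rows total (5 × 4). Row 13: index ⌊(13-1)/4⌋ = 3 into store → ST38; (13-1) mod 4 = 0 into the melted columns → Sun.
So row 13 is (ST38, Sun, 971); units_sold = 971.

971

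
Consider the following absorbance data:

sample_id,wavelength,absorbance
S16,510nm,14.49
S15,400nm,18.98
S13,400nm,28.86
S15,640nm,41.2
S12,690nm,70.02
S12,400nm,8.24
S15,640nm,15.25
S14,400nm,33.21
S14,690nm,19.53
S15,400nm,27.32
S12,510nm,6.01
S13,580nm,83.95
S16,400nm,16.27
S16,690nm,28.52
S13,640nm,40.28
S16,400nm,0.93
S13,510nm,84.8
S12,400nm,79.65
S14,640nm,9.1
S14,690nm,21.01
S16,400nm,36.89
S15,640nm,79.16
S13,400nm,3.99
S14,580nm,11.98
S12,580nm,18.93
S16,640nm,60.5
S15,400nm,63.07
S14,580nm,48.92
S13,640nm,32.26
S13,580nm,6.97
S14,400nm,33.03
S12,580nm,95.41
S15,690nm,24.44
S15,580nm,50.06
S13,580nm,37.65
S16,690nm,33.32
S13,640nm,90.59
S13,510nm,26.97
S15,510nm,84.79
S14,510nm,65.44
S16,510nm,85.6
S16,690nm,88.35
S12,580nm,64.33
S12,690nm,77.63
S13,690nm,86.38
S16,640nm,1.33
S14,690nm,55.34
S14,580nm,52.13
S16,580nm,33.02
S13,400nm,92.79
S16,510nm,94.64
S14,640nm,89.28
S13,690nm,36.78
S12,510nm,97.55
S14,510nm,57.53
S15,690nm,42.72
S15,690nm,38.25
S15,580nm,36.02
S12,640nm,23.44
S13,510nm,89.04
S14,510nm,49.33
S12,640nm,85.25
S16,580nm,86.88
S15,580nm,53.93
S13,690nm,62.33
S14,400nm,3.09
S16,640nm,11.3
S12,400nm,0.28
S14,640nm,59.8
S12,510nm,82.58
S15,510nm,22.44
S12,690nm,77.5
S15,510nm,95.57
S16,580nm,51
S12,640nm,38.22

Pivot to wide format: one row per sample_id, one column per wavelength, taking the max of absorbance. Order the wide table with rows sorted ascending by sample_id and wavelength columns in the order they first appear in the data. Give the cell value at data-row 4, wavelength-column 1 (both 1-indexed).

With rows sorted ascending by sample_id, row 4 is sample_id=S15. wavelength columns in first-appearance order: 510nm, 400nm, 640nm, 690nm, 580nm; column 1 is 510nm.
Long rows with sample_id=S15, wavelength=510nm: max(84.79, 22.44, 95.57) = 95.57.

95.57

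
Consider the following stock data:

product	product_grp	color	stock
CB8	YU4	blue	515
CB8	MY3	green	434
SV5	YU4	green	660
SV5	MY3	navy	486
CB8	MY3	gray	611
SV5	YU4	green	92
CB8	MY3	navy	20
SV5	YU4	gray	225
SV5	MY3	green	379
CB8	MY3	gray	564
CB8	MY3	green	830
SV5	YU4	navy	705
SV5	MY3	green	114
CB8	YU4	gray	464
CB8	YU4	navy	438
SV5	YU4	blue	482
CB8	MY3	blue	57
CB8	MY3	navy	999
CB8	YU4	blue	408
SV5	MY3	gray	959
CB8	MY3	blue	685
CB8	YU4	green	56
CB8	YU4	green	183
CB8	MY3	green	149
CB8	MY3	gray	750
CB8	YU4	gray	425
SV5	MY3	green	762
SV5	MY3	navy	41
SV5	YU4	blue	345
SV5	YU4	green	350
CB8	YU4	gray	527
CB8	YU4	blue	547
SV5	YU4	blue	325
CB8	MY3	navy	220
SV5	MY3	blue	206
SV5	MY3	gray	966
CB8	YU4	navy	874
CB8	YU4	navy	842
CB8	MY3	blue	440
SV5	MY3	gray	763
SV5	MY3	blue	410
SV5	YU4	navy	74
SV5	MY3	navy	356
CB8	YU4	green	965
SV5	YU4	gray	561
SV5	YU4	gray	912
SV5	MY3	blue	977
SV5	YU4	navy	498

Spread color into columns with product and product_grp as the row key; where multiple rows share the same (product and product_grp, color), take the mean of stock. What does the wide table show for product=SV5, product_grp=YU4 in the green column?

Rows with product=SV5, product_grp=YU4 and color=green: stock values are 660, 92, 350.
(660 + 92 + 350) / 3 = 367.33.

367.33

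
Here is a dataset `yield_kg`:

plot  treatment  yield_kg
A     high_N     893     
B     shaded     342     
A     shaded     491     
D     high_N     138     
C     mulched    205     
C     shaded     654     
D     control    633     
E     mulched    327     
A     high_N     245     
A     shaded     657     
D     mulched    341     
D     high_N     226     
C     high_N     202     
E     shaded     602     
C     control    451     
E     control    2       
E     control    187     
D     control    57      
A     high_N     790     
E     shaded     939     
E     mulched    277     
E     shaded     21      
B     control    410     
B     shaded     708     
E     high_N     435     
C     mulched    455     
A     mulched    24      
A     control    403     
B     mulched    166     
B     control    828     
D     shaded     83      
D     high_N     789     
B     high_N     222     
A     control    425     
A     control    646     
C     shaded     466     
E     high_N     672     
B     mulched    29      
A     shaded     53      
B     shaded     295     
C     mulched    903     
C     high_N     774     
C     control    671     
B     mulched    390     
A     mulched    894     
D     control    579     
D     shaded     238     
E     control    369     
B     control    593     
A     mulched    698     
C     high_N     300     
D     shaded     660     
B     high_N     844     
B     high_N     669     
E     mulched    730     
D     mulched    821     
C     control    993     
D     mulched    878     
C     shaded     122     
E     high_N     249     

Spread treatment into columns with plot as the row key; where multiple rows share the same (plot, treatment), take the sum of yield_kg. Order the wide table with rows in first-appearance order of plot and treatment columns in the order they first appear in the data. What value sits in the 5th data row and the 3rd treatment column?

With rows in first-appearance order of plot, row 5 is plot=E. treatment columns in first-appearance order: high_N, shaded, mulched, control; column 3 is mulched.
Long rows with plot=E, treatment=mulched: 327 + 277 + 730 = 1334.

1334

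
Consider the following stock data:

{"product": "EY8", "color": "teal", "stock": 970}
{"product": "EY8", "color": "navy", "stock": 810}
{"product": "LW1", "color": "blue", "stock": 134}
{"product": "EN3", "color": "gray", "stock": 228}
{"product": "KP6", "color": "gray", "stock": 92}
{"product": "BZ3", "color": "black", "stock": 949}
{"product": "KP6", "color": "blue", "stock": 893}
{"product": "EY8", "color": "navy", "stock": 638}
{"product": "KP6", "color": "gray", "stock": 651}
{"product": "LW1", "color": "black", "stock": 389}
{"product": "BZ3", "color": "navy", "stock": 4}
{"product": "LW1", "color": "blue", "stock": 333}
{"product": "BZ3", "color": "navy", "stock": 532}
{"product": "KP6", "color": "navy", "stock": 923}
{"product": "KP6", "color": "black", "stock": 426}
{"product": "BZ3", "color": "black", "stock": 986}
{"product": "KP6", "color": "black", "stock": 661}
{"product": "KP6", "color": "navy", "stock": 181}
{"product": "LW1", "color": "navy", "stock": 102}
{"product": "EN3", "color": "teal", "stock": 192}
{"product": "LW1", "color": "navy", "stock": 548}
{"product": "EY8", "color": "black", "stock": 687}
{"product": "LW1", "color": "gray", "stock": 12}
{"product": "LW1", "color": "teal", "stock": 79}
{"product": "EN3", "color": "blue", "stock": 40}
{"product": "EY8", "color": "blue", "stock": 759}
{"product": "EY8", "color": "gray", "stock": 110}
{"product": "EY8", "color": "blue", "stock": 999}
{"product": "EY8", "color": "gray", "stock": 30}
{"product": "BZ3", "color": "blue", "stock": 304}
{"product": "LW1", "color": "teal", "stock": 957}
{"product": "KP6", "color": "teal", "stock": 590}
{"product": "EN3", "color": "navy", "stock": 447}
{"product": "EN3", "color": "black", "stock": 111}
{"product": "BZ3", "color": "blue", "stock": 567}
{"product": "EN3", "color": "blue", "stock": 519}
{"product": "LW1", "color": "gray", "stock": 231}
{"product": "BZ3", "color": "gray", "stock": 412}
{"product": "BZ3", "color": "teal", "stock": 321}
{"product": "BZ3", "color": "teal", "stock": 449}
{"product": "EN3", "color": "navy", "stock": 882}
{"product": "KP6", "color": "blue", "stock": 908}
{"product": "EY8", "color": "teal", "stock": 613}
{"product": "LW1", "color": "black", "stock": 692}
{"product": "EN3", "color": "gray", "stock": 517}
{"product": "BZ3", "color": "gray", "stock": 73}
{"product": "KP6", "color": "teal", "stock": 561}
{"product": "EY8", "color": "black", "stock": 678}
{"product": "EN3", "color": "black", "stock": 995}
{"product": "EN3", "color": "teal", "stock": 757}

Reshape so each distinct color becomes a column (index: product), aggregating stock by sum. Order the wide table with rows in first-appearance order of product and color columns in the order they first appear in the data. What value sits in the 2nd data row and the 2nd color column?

With rows in first-appearance order of product, row 2 is product=LW1. color columns in first-appearance order: teal, navy, blue, gray, black; column 2 is navy.
Long rows with product=LW1, color=navy: 102 + 548 = 650.

650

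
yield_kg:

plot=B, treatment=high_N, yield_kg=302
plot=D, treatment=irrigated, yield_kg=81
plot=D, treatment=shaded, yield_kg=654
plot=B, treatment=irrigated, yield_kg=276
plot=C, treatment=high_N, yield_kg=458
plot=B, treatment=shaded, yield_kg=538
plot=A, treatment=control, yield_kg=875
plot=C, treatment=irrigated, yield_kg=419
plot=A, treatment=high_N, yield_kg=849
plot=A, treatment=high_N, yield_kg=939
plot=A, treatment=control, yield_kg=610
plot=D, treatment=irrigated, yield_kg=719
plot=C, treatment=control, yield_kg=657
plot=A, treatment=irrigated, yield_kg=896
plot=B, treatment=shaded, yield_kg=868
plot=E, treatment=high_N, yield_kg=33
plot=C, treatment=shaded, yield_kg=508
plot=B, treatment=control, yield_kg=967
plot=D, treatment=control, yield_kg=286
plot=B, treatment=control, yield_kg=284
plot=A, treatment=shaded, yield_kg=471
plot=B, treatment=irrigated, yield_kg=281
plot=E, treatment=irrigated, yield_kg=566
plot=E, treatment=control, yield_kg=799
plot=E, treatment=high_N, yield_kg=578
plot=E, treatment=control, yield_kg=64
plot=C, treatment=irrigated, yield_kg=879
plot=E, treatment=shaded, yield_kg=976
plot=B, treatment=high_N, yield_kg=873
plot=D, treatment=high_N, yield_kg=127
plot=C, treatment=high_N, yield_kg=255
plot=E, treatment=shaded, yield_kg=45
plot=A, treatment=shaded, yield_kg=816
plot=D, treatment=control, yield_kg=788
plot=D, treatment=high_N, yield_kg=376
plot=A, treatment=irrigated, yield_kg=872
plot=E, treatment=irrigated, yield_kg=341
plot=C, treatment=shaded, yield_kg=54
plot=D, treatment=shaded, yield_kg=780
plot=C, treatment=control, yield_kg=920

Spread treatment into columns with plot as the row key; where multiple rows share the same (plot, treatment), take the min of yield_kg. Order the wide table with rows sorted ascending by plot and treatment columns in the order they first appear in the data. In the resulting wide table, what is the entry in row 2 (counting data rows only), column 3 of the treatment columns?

538

With rows sorted ascending by plot, row 2 is plot=B. treatment columns in first-appearance order: high_N, irrigated, shaded, control; column 3 is shaded.
Long rows with plot=B, treatment=shaded: min(538, 868) = 538.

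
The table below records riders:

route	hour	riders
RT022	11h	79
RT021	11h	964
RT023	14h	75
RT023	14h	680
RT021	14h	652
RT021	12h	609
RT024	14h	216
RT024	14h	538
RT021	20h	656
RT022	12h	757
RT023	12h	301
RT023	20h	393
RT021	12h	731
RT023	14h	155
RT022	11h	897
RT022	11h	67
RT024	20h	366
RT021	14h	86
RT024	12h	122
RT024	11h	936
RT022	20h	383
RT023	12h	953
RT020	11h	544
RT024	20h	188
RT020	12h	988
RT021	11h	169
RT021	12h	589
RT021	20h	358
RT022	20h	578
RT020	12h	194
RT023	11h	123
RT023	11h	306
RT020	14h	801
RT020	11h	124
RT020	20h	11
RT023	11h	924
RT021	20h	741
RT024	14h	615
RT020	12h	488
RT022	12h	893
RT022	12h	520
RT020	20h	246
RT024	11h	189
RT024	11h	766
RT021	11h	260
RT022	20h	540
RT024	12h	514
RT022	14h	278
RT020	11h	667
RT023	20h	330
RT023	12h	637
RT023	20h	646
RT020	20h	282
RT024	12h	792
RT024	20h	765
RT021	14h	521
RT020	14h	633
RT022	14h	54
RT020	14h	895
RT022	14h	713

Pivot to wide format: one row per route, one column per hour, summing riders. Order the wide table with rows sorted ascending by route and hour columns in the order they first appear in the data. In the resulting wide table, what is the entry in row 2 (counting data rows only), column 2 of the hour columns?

With rows sorted ascending by route, row 2 is route=RT021. hour columns in first-appearance order: 11h, 14h, 12h, 20h; column 2 is 14h.
Long rows with route=RT021, hour=14h: 652 + 86 + 521 = 1259.

1259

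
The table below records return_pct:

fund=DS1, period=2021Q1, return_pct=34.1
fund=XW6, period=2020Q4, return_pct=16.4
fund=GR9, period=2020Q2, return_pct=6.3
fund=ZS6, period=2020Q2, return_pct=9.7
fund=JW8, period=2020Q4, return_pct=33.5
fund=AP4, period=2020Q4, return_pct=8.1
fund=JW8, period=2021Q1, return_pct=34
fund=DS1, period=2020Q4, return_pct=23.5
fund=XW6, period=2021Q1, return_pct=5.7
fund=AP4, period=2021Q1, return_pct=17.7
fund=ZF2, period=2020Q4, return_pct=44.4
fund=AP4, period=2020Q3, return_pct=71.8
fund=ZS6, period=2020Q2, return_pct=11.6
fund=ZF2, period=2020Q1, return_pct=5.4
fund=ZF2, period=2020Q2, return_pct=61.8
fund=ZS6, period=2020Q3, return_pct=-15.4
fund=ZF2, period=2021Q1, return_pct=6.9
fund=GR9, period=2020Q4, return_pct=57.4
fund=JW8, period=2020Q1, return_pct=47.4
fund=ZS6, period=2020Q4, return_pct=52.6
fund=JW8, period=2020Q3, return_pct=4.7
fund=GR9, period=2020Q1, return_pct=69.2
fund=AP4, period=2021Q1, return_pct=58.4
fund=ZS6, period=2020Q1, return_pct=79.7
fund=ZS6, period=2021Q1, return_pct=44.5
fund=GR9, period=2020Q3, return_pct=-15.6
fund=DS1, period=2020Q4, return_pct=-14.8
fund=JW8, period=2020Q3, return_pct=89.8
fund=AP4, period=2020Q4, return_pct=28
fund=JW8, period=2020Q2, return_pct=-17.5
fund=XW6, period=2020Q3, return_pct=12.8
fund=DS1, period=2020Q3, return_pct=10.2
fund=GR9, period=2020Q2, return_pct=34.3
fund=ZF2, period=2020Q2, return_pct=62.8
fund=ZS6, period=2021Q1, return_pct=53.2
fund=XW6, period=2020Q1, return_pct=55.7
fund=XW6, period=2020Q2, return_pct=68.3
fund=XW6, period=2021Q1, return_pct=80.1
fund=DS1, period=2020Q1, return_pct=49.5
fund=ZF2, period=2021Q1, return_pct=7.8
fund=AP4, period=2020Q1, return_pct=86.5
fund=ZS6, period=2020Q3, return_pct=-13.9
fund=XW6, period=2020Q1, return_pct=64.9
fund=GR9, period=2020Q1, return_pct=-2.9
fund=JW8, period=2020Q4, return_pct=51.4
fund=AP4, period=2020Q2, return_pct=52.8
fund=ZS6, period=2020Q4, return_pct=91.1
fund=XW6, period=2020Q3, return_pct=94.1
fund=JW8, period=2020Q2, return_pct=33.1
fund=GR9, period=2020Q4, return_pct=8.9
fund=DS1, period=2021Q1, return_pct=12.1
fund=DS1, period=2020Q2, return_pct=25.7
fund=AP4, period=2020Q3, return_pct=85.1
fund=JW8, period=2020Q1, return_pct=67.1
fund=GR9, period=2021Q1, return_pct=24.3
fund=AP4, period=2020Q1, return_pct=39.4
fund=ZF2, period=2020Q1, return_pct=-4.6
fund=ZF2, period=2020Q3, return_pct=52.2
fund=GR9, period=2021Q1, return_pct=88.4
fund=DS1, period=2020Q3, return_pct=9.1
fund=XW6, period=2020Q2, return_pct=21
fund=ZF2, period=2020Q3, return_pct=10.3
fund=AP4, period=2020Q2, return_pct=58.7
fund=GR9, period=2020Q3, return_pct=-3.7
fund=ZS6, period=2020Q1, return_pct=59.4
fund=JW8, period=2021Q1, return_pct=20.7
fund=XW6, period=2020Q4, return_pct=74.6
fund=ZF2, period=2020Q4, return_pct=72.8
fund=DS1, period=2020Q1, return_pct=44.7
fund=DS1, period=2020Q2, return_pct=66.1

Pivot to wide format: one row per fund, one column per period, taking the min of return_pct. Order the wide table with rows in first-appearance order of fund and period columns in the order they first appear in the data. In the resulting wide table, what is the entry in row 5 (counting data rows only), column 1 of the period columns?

With rows in first-appearance order of fund, row 5 is fund=JW8. period columns in first-appearance order: 2021Q1, 2020Q4, 2020Q2, 2020Q3, 2020Q1; column 1 is 2021Q1.
Long rows with fund=JW8, period=2021Q1: min(34, 20.7) = 20.7.

20.7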